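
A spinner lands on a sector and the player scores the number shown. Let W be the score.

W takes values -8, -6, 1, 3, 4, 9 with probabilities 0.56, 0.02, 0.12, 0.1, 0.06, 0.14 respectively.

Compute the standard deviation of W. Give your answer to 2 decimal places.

E[W] = (-8)(0.56) + (-6)(0.02) + (1)(0.12) + (3)(0.1) + (4)(0.06) + (9)(0.14) = -2.68
E[W²] = (-8)²(0.56) + (-6)²(0.02) + (1)²(0.12) + (3)²(0.1) + (4)²(0.06) + (9)²(0.14) = 49.88
var(W) = E[W²] − (E[W])² = 49.88 − (-2.68)² = 42.6976
sd(W) = √42.6976 ≈ 6.53

6.53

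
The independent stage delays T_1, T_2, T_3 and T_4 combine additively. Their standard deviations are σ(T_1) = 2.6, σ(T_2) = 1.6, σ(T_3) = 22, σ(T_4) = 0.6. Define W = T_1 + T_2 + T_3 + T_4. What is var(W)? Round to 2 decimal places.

var(T_1) = 6.76, var(T_2) = 2.56, var(T_3) = 484, var(T_4) = 0.36
By independence, var(W) = (1)²var(T_1) + (1)²var(T_2) + (1)²var(T_3) + (1)²var(T_4)
= (1)²·6.76 + (1)²·2.56 + (1)²·484 + (1)²·0.36 = 493.68

493.68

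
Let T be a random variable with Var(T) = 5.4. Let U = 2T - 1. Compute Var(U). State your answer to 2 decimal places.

Var(2T - 1) = (2)²·Var(T) = 4·5.4 = 21.6

21.60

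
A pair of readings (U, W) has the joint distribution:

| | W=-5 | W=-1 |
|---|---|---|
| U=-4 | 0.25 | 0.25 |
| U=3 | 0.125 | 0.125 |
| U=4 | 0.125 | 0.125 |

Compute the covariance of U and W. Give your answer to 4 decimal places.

0.0000

E[U] = -0.25,  E[W] = -3
E[UW] = 0.75
Cov(U,W) = E[UW] − E[U]E[W] = 0.75 − (-0.25)(-3) = 0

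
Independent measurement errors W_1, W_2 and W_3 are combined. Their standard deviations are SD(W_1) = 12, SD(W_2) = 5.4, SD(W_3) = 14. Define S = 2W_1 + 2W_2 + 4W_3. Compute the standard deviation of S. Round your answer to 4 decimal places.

61.8760

var(W_1) = 144, var(W_2) = 29.16, var(W_3) = 196
By independence, var(S) = (2)²var(W_1) + (2)²var(W_2) + (4)²var(W_3)
= (2)²·144 + (2)²·29.16 + (4)²·196 = 3828.64
SD(S) = √3828.64 ≈ 61.8760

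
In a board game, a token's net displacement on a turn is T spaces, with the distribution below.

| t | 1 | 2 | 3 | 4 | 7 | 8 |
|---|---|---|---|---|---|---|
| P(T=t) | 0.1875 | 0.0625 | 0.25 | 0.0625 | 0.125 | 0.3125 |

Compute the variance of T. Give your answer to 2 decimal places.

E[T] = (1)(0.1875) + (2)(0.0625) + (3)(0.25) + (4)(0.0625) + (7)(0.125) + (8)(0.3125) = 4.6875
E[T²] = (1)²(0.1875) + (2)²(0.0625) + (3)²(0.25) + (4)²(0.0625) + (7)²(0.125) + (8)²(0.3125) = 29.8125
Var(T) = E[T²] − (E[T])² = 29.8125 − (4.6875)² = 7.83984375

7.84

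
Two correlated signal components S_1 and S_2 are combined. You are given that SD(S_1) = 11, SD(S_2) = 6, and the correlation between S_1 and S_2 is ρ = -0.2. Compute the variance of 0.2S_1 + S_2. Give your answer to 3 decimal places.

35.560

Var(S_1) = (11)² = 121;  Var(S_2) = (6)² = 36
Cov(S_1,S_2) = ρ·SD(S_1)·SD(S_2) = -0.2·11·6 = -13.2
Var(0.2S_1 + S_2) = (0.2)²·Var(S_1) + (1)²·Var(S_2) + 2·(0.2)·(1)·Cov(S_1,S_2)
= 0.04·121 + 1·36 + 0.4·-13.2 = 35.56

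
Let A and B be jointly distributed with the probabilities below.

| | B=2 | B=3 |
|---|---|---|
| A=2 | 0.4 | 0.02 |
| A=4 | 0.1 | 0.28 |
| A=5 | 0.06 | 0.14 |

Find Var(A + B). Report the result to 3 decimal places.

2.480

E[A] = 3.36,  E[B] = 2.44,  E[AB] = 8.58
Var(A) = 12.76 − (3.36)² = 1.4704;  Var(B) = 6.2 − (2.44)² = 0.2464
Cov(A,B) = 8.58 − (3.36)(2.44) = 0.3816
Var(A + B) = (1)²·1.4704 + (1)²·0.2464 + 2·(1)·(1)·0.3816 = 2.48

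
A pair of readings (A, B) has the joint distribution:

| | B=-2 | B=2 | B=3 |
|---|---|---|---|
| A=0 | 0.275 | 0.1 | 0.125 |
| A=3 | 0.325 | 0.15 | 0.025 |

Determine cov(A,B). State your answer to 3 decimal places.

-0.450

E[A] = 1.5,  E[B] = -0.25
E[AB] = -0.825
cov(A,B) = E[AB] − E[A]E[B] = -0.825 − (1.5)(-0.25) = -0.45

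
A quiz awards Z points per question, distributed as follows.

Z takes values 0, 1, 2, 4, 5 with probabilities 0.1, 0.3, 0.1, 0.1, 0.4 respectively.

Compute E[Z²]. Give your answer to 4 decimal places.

E[Z²] = (0)²(0.1) + (1)²(0.3) + (2)²(0.1) + (4)²(0.1) + (5)²(0.4) = 12.3

12.3000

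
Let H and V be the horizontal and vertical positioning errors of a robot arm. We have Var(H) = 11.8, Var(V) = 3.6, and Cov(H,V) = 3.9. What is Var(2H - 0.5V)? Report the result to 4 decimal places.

Var(2H - 0.5V) = (2)²·Var(H) + (-0.5)²·Var(V) + 2·(2)·(-0.5)·Cov(H,V)
= 4·11.8 + 0.25·3.6 + -2·3.9 = 40.3

40.3000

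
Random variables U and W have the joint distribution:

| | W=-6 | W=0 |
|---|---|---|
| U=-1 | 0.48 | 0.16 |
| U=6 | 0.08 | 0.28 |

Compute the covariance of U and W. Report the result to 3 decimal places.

5.107

E[U] = 1.52,  E[W] = -3.36
E[UW] = 0
Cov(U,W) = E[UW] − E[U]E[W] = 0 − (1.52)(-3.36) = 5.1072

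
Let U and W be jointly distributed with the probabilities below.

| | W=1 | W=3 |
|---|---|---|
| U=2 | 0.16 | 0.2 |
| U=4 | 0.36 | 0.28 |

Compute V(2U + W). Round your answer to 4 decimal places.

4.2496

E[U] = 3.28,  E[W] = 1.96,  E[UW] = 6.32
V(U) = 11.68 − (3.28)² = 0.9216;  V(W) = 4.84 − (1.96)² = 0.9984
cov(U,W) = 6.32 − (3.28)(1.96) = -0.1088
V(2U + W) = (2)²·0.9216 + (1)²·0.9984 + 2·(2)·(1)·-0.1088 = 4.2496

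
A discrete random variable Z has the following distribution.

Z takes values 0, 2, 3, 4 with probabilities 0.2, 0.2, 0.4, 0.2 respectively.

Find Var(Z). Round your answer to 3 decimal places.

E[Z] = (0)(0.2) + (2)(0.2) + (3)(0.4) + (4)(0.2) = 2.4
E[Z²] = (0)²(0.2) + (2)²(0.2) + (3)²(0.4) + (4)²(0.2) = 7.6
Var(Z) = E[Z²] − (E[Z])² = 7.6 − (2.4)² = 1.84

1.840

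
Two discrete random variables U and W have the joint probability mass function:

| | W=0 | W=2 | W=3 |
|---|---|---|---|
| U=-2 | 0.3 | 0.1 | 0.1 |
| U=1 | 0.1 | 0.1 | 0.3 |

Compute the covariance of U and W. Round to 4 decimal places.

E[U] = -0.5,  E[W] = 1.6
E[UW] = 0.1
Cov(U,W) = E[UW] − E[U]E[W] = 0.1 − (-0.5)(1.6) = 0.9

0.9000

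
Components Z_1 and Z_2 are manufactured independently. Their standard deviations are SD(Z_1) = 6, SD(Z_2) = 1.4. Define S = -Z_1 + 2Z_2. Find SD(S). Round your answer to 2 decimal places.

var(Z_1) = 36, var(Z_2) = 1.96
By independence, var(S) = (-1)²var(Z_1) + (2)²var(Z_2)
= (-1)²·36 + (2)²·1.96 = 43.84
SD(S) = √43.84 ≈ 6.62

6.62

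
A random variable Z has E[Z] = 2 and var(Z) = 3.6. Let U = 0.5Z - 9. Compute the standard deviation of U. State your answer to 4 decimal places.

var(0.5Z - 9) = (0.5)²·3.6 = 0.9
sd(U) = √0.9 ≈ 0.9487

0.9487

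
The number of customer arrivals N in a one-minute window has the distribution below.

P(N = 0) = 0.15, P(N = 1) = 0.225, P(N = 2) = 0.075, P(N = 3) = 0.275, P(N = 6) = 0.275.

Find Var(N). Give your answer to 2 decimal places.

4.78

E[N] = (0)(0.15) + (1)(0.225) + (2)(0.075) + (3)(0.275) + (6)(0.275) = 2.85
E[N²] = (0)²(0.15) + (1)²(0.225) + (2)²(0.075) + (3)²(0.275) + (6)²(0.275) = 12.9
Var(N) = E[N²] − (E[N])² = 12.9 − (2.85)² = 4.7775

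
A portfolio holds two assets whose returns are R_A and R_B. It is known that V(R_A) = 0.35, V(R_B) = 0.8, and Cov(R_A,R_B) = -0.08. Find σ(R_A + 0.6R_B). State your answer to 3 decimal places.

0.736

V(R_A + 0.6R_B) = (1)²·V(R_A) + (0.6)²·V(R_B) + 2·(1)·(0.6)·Cov(R_A,R_B)
= 1·0.35 + 0.36·0.8 + 1.2·-0.08 = 0.542
σ(R_A + 0.6R_B) = √0.542 ≈ 0.736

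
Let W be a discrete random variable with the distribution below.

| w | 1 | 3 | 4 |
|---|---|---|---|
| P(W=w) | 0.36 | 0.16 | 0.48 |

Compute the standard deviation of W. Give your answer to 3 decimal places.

E[W] = (1)(0.36) + (3)(0.16) + (4)(0.48) = 2.76
E[W²] = (1)²(0.36) + (3)²(0.16) + (4)²(0.48) = 9.48
V(W) = E[W²] − (E[W])² = 9.48 − (2.76)² = 1.8624
σ(W) = √1.8624 ≈ 1.365

1.365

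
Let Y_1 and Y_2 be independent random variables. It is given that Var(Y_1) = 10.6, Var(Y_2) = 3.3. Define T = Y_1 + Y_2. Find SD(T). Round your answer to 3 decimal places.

3.728

By independence, Var(T) = (1)²Var(Y_1) + (1)²Var(Y_2)
= (1)²·10.6 + (1)²·3.3 = 13.9
SD(T) = √13.9 ≈ 3.728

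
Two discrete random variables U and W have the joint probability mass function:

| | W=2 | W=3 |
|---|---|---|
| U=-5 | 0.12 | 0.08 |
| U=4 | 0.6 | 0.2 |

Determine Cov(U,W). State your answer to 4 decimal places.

-0.2160

E[U] = 2.2,  E[W] = 2.28
E[UW] = 4.8
Cov(U,W) = E[UW] − E[U]E[W] = 4.8 − (2.2)(2.28) = -0.216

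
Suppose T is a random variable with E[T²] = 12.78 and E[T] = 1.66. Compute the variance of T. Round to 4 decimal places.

10.0244

Var(T) = 12.78 − (1.66)² = 10.0244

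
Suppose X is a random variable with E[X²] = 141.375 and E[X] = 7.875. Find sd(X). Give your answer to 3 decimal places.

Var(X) = 141.375 − (7.875)² = 79.359375
sd(X) = √79.359375 ≈ 8.908

8.908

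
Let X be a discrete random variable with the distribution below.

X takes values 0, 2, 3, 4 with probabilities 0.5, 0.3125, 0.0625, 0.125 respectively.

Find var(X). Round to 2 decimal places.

E[X] = (0)(0.5) + (2)(0.3125) + (3)(0.0625) + (4)(0.125) = 1.3125
E[X²] = (0)²(0.5) + (2)²(0.3125) + (3)²(0.0625) + (4)²(0.125) = 3.8125
var(X) = E[X²] − (E[X])² = 3.8125 − (1.3125)² = 2.08984375

2.09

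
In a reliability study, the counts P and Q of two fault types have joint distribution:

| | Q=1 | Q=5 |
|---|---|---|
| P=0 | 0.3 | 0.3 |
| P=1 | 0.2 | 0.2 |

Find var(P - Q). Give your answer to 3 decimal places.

E[P] = 0.4,  E[Q] = 3,  E[PQ] = 1.2
var(P) = 0.4 − (0.4)² = 0.24;  var(Q) = 13 − (3)² = 4
Cov(P,Q) = 1.2 − (0.4)(3) = 0
var(P - Q) = (1)²·0.24 + (-1)²·4 + 2·(1)·(-1)·0 = 4.24

4.240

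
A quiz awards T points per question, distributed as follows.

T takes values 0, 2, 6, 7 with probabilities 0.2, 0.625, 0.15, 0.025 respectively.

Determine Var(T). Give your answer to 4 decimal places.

E[T] = (0)(0.2) + (2)(0.625) + (6)(0.15) + (7)(0.025) = 2.325
E[T²] = (0)²(0.2) + (2)²(0.625) + (6)²(0.15) + (7)²(0.025) = 9.125
Var(T) = E[T²] − (E[T])² = 9.125 − (2.325)² = 3.719375

3.7194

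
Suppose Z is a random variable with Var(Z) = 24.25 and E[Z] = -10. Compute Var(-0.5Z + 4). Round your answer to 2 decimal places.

Var(-0.5Z + 4) = (-0.5)²·Var(Z) = 0.25·24.25 = 6.0625

6.06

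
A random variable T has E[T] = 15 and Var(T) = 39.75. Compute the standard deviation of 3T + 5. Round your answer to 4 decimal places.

Var(3T + 5) = (3)²·39.75 = 357.75
σ(3T + 5) = √357.75 ≈ 18.9143

18.9143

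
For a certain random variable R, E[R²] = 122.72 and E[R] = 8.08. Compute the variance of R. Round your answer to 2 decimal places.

57.43

var(R) = 122.72 − (8.08)² = 57.4336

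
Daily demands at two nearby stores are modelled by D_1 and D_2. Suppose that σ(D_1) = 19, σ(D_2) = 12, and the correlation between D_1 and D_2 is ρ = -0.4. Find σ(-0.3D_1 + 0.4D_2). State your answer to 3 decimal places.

Var(D_1) = (19)² = 361;  Var(D_2) = (12)² = 144
Cov(D_1,D_2) = ρ·σ(D_1)·σ(D_2) = -0.4·19·12 = -91.2
Var(-0.3D_1 + 0.4D_2) = (-0.3)²·Var(D_1) + (0.4)²·Var(D_2) + 2·(-0.3)·(0.4)·Cov(D_1,D_2)
= 0.09·361 + 0.16·144 + -0.24·-91.2 = 77.418
σ(-0.3D_1 + 0.4D_2) = √77.418 ≈ 8.799

8.799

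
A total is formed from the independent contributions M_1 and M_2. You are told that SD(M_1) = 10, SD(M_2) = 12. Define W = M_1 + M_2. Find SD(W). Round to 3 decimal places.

15.620

var(M_1) = 100, var(M_2) = 144
By independence, var(W) = (1)²var(M_1) + (1)²var(M_2)
= (1)²·100 + (1)²·144 = 244
SD(W) = √244 ≈ 15.620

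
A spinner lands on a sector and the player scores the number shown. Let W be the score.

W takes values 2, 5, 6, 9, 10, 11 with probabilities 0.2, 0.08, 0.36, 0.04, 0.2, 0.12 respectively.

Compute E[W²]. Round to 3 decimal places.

E[W²] = (2)²(0.2) + (5)²(0.08) + (6)²(0.36) + (9)²(0.04) + (10)²(0.2) + (11)²(0.12) = 53.52

53.520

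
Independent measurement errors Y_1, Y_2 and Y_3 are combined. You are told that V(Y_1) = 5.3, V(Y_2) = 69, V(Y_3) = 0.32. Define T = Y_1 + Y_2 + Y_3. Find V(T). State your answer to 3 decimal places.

74.620

By independence, V(T) = (1)²V(Y_1) + (1)²V(Y_2) + (1)²V(Y_3)
= (1)²·5.3 + (1)²·69 + (1)²·0.32 = 74.62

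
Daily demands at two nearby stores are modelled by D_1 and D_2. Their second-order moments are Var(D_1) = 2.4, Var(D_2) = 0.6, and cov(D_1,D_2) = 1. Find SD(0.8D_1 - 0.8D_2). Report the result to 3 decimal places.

0.800

Var(0.8D_1 - 0.8D_2) = (0.8)²·Var(D_1) + (-0.8)²·Var(D_2) + 2·(0.8)·(-0.8)·cov(D_1,D_2)
= 0.64·2.4 + 0.64·0.6 + -1.28·1 = 0.64
SD(0.8D_1 - 0.8D_2) = √0.64 ≈ 0.800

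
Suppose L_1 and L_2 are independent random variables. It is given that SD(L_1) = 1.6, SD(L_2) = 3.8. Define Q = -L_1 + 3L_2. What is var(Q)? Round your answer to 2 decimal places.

132.52

var(L_1) = 2.56, var(L_2) = 14.44
By independence, var(Q) = (-1)²var(L_1) + (3)²var(L_2)
= (-1)²·2.56 + (3)²·14.44 = 132.52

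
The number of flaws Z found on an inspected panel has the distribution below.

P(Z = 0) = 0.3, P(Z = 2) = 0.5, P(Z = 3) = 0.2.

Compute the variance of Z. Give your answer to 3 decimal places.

E[Z] = (0)(0.3) + (2)(0.5) + (3)(0.2) = 1.6
E[Z²] = (0)²(0.3) + (2)²(0.5) + (3)²(0.2) = 3.8
var(Z) = E[Z²] − (E[Z])² = 3.8 − (1.6)² = 1.24

1.240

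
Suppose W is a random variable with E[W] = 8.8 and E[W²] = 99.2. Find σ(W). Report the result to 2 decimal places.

4.66

V(W) = 99.2 − (8.8)² = 21.76
σ(W) = √21.76 ≈ 4.66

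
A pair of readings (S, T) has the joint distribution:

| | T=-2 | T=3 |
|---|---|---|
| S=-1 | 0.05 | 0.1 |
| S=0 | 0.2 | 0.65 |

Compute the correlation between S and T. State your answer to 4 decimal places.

0.0808

E[S] = -0.15,  E[T] = 1.75
E[ST] = -0.2
Cov(S,T) = E[ST] − E[S]E[T] = -0.2 − (-0.15)(1.75) = 0.0625
var(S) = 0.1275,  var(T) = 4.6875
ρ = 0.0625 / √(0.1275·4.6875) ≈ 0.0808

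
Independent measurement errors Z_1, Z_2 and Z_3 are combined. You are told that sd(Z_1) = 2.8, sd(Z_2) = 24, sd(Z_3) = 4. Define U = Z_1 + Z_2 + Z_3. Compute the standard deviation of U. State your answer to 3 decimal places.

V(Z_1) = 7.84, V(Z_2) = 576, V(Z_3) = 16
By independence, V(U) = (1)²V(Z_1) + (1)²V(Z_2) + (1)²V(Z_3)
= (1)²·7.84 + (1)²·576 + (1)²·16 = 599.84
sd(U) = √599.84 ≈ 24.492

24.492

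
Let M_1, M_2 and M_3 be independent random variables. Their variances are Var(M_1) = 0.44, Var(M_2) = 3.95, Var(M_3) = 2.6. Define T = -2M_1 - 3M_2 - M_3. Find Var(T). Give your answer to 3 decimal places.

39.910

By independence, Var(T) = (-2)²Var(M_1) + (-3)²Var(M_2) + (-1)²Var(M_3)
= (-2)²·0.44 + (-3)²·3.95 + (-1)²·2.6 = 39.91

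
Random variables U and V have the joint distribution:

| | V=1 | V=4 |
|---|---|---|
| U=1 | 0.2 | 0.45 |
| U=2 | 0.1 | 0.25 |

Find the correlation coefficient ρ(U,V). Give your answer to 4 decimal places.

0.0229

E[U] = 1.35,  E[V] = 3.1
E[UV] = 4.2
Cov(U,V) = E[UV] − E[U]E[V] = 4.2 − (1.35)(3.1) = 0.015
Var(U) = 0.2275,  Var(V) = 1.89
ρ = 0.015 / √(0.2275·1.89) ≈ 0.0229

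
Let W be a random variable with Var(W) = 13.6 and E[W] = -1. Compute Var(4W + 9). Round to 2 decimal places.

217.60

Var(4W + 9) = (4)²·Var(W) = 16·13.6 = 217.6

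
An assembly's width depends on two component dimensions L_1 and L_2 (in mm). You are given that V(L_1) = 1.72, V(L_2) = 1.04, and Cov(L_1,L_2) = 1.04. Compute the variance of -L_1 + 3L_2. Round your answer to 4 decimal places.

4.8400

V(-L_1 + 3L_2) = (-1)²·V(L_1) + (3)²·V(L_2) + 2·(-1)·(3)·Cov(L_1,L_2)
= 1·1.72 + 9·1.04 + -6·1.04 = 4.84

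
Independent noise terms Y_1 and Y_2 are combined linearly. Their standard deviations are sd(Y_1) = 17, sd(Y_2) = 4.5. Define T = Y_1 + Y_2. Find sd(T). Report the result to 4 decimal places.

Var(Y_1) = 289, Var(Y_2) = 20.25
By independence, Var(T) = (1)²Var(Y_1) + (1)²Var(Y_2)
= (1)²·289 + (1)²·20.25 = 309.25
sd(T) = √309.25 ≈ 17.5855

17.5855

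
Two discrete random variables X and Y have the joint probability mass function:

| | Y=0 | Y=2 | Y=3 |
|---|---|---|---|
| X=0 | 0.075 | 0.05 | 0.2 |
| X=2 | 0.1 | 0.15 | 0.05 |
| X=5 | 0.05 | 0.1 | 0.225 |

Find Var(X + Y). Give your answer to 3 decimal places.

6.350

E[X] = 2.475,  E[Y] = 2.025,  E[XY] = 5.275
Var(X) = 10.575 − (2.475)² = 4.449375;  Var(Y) = 5.475 − (2.025)² = 1.374375
cov(X,Y) = 5.275 − (2.475)(2.025) = 0.263125
Var(X + Y) = (1)²·4.449375 + (1)²·1.374375 + 2·(1)·(1)·0.263125 = 6.35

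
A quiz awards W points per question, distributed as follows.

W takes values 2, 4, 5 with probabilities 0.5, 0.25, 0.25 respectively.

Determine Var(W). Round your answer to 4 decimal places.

1.6875

E[W] = (2)(0.5) + (4)(0.25) + (5)(0.25) = 3.25
E[W²] = (2)²(0.5) + (4)²(0.25) + (5)²(0.25) = 12.25
Var(W) = E[W²] − (E[W])² = 12.25 − (3.25)² = 1.6875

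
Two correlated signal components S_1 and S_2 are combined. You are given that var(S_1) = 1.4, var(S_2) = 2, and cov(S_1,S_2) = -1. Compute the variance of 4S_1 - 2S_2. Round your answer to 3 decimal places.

46.400

var(4S_1 - 2S_2) = (4)²·var(S_1) + (-2)²·var(S_2) + 2·(4)·(-2)·cov(S_1,S_2)
= 16·1.4 + 4·2 + -16·-1 = 46.4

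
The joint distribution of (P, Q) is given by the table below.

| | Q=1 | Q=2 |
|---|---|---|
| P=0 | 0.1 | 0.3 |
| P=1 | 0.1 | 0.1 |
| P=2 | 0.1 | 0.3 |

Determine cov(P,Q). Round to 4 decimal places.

0.0000

E[P] = 1,  E[Q] = 1.7
E[PQ] = 1.7
cov(P,Q) = E[PQ] − E[P]E[Q] = 1.7 − (1)(1.7) = 0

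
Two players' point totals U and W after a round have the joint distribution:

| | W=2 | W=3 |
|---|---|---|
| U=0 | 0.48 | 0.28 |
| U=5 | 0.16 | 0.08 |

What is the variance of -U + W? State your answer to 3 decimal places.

E[U] = 1.2,  E[W] = 2.36,  E[UW] = 2.8
Var(U) = 6 − (1.2)² = 4.56;  Var(W) = 5.8 − (2.36)² = 0.2304
Cov(U,W) = 2.8 − (1.2)(2.36) = -0.032
Var(-U + W) = (-1)²·4.56 + (1)²·0.2304 + 2·(-1)·(1)·-0.032 = 4.8544

4.854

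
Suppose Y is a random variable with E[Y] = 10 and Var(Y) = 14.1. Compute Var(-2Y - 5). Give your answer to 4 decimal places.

Var(-2Y - 5) = (-2)²·Var(Y) = 4·14.1 = 56.4

56.4000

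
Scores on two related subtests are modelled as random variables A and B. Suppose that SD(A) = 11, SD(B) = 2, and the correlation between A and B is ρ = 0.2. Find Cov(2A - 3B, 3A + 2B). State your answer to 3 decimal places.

680.000

V(A) = (11)² = 121;  V(B) = (2)² = 4
Cov(A,B) = ρ·SD(A)·SD(B) = 0.2·11·2 = 4.4
Cov(2A - 3B, 3A + 2B) = (2)(3)V(A) + (-3)(2)V(B) + [(2)(2) + (-3)(3)]Cov(A,B)
= 6·121 + -6·4 + -5·4.4 = 680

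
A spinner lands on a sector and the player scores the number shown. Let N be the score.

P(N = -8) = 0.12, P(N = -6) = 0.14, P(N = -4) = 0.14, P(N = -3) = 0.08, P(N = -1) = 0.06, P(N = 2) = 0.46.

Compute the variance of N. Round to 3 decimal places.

14.552

E[N] = (-8)(0.12) + (-6)(0.14) + (-4)(0.14) + (-3)(0.08) + (-1)(0.06) + (2)(0.46) = -1.74
E[N²] = (-8)²(0.12) + (-6)²(0.14) + (-4)²(0.14) + (-3)²(0.08) + (-1)²(0.06) + (2)²(0.46) = 17.58
V(N) = E[N²] − (E[N])² = 17.58 − (-1.74)² = 14.5524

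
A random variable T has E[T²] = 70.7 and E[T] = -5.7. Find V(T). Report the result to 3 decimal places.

38.210

V(T) = 70.7 − (-5.7)² = 38.21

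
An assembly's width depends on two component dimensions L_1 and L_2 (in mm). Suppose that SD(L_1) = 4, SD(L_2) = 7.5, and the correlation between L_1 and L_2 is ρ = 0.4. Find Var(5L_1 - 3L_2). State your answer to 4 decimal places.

546.2500

Var(L_1) = (4)² = 16;  Var(L_2) = (7.5)² = 56.25
cov(L_1,L_2) = ρ·SD(L_1)·SD(L_2) = 0.4·4·7.5 = 12
Var(5L_1 - 3L_2) = (5)²·Var(L_1) + (-3)²·Var(L_2) + 2·(5)·(-3)·cov(L_1,L_2)
= 25·16 + 9·56.25 + -30·12 = 546.25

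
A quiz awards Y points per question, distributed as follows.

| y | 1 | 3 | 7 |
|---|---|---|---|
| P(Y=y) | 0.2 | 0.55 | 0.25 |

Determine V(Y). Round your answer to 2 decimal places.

4.44

E[Y] = (1)(0.2) + (3)(0.55) + (7)(0.25) = 3.6
E[Y²] = (1)²(0.2) + (3)²(0.55) + (7)²(0.25) = 17.4
V(Y) = E[Y²] − (E[Y])² = 17.4 − (3.6)² = 4.44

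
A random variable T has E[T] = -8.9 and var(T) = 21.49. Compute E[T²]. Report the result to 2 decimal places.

100.70

E[T²] = var(T) + (E[T])² = 21.49 + (-8.9)² = 100.7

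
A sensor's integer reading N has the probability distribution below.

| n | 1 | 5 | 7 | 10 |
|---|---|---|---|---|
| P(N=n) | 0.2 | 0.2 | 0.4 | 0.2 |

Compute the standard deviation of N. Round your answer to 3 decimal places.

2.966

E[N] = (1)(0.2) + (5)(0.2) + (7)(0.4) + (10)(0.2) = 6
E[N²] = (1)²(0.2) + (5)²(0.2) + (7)²(0.4) + (10)²(0.2) = 44.8
Var(N) = E[N²] − (E[N])² = 44.8 − (6)² = 8.8
SD(N) = √8.8 ≈ 2.966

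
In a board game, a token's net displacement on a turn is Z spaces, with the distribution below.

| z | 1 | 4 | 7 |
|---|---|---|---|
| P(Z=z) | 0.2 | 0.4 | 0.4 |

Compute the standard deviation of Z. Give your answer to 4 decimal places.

2.2450

E[Z] = (1)(0.2) + (4)(0.4) + (7)(0.4) = 4.6
E[Z²] = (1)²(0.2) + (4)²(0.4) + (7)²(0.4) = 26.2
Var(Z) = E[Z²] − (E[Z])² = 26.2 − (4.6)² = 5.04
SD(Z) = √5.04 ≈ 2.2450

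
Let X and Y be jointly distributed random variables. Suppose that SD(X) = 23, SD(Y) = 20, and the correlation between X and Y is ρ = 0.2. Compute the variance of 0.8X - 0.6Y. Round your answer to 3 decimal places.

V(X) = (23)² = 529;  V(Y) = (20)² = 400
cov(X,Y) = ρ·SD(X)·SD(Y) = 0.2·23·20 = 92
V(0.8X - 0.6Y) = (0.8)²·V(X) + (-0.6)²·V(Y) + 2·(0.8)·(-0.6)·cov(X,Y)
= 0.64·529 + 0.36·400 + -0.96·92 = 394.24

394.240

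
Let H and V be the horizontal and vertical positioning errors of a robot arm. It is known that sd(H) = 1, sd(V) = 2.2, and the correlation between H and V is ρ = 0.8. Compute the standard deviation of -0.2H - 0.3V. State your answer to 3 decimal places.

var(H) = (1)² = 1;  var(V) = (2.2)² = 4.84
Cov(H,V) = ρ·sd(H)·sd(V) = 0.8·1·2.2 = 1.76
var(-0.2H - 0.3V) = (-0.2)²·var(H) + (-0.3)²·var(V) + 2·(-0.2)·(-0.3)·Cov(H,V)
= 0.04·1 + 0.09·4.84 + 0.12·1.76 = 0.6868
sd(-0.2H - 0.3V) = √0.6868 ≈ 0.829

0.829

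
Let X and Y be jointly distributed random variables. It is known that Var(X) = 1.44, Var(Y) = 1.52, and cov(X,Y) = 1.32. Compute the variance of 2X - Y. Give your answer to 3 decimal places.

2.000

Var(2X - Y) = (2)²·Var(X) + (-1)²·Var(Y) + 2·(2)·(-1)·cov(X,Y)
= 4·1.44 + 1·1.52 + -4·1.32 = 2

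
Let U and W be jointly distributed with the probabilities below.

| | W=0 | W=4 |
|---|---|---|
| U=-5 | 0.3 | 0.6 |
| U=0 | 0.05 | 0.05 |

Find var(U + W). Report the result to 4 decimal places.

5.2900

E[U] = -4.5,  E[W] = 2.6,  E[UW] = -12
var(U) = 22.5 − (-4.5)² = 2.25;  var(W) = 10.4 − (2.6)² = 3.64
cov(U,W) = -12 − (-4.5)(2.6) = -0.3
var(U + W) = (1)²·2.25 + (1)²·3.64 + 2·(1)·(1)·-0.3 = 5.29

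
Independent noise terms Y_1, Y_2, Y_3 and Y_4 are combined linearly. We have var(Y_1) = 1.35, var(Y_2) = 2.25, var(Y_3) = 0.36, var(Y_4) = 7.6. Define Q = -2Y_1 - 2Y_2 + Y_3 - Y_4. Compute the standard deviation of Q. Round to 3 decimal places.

By independence, var(Q) = (-2)²var(Y_1) + (-2)²var(Y_2) + (1)²var(Y_3) + (-1)²var(Y_4)
= (-2)²·1.35 + (-2)²·2.25 + (1)²·0.36 + (-1)²·7.6 = 22.36
sd(Q) = √22.36 ≈ 4.729

4.729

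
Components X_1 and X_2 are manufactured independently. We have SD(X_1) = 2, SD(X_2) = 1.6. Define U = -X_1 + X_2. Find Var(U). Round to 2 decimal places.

Var(X_1) = 4, Var(X_2) = 2.56
By independence, Var(U) = (-1)²Var(X_1) + (1)²Var(X_2)
= (-1)²·4 + (1)²·2.56 = 6.56

6.56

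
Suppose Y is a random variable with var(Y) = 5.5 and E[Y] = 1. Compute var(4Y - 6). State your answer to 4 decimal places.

var(4Y - 6) = (4)²·var(Y) = 16·5.5 = 88

88.0000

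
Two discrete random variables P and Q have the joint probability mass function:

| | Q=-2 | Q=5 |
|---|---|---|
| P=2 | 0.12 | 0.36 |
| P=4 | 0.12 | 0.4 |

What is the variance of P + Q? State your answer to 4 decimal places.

10.0704

E[P] = 3.04,  E[Q] = 3.32,  E[PQ] = 10.16
Var(P) = 10.24 − (3.04)² = 0.9984;  Var(Q) = 19.96 − (3.32)² = 8.9376
Cov(P,Q) = 10.16 − (3.04)(3.32) = 0.0672
Var(P + Q) = (1)²·0.9984 + (1)²·8.9376 + 2·(1)·(1)·0.0672 = 10.0704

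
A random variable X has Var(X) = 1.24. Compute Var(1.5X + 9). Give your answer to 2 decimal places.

Var(1.5X + 9) = (1.5)²·Var(X) = 2.25·1.24 = 2.79

2.79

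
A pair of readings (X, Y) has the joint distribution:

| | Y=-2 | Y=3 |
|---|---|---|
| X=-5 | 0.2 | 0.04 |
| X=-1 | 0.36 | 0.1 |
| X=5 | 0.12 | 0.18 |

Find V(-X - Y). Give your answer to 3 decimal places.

E[X] = -0.16,  E[Y] = -0.4,  E[XY] = 3.32
V(X) = 13.96 − (-0.16)² = 13.9344;  V(Y) = 5.6 − (-0.4)² = 5.44
Cov(X,Y) = 3.32 − (-0.16)(-0.4) = 3.256
V(-X - Y) = (-1)²·13.9344 + (-1)²·5.44 + 2·(-1)·(-1)·3.256 = 25.8864

25.886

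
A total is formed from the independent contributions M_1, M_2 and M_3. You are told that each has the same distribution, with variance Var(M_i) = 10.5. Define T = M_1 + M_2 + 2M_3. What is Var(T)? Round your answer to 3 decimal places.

63.000

By independence, Var(T) = (1)²Var(M_1) + (1)²Var(M_2) + (2)²Var(M_3)
= (1)²·10.5 + (1)²·10.5 + (2)²·10.5 = 63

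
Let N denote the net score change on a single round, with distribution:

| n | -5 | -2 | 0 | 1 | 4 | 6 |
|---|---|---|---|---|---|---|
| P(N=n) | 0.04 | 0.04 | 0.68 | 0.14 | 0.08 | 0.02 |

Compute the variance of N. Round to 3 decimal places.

E[N] = (-5)(0.04) + (-2)(0.04) + (0)(0.68) + (1)(0.14) + (4)(0.08) + (6)(0.02) = 0.3
E[N²] = (-5)²(0.04) + (-2)²(0.04) + (0)²(0.68) + (1)²(0.14) + (4)²(0.08) + (6)²(0.02) = 3.3
var(N) = E[N²] − (E[N])² = 3.3 − (0.3)² = 3.21

3.210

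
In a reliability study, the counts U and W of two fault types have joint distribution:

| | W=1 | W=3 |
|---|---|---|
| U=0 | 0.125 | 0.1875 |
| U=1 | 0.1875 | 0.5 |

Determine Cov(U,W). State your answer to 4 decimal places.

0.0547

E[U] = 0.6875,  E[W] = 2.375
E[UW] = 1.6875
Cov(U,W) = E[UW] − E[U]E[W] = 1.6875 − (0.6875)(2.375) = 0.0546875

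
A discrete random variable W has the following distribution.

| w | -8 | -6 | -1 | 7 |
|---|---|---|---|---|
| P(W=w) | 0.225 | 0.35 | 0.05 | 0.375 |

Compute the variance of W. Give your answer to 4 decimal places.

E[W] = (-8)(0.225) + (-6)(0.35) + (-1)(0.05) + (7)(0.375) = -1.325
E[W²] = (-8)²(0.225) + (-6)²(0.35) + (-1)²(0.05) + (7)²(0.375) = 45.425
Var(W) = E[W²] − (E[W])² = 45.425 − (-1.325)² = 43.669375

43.6694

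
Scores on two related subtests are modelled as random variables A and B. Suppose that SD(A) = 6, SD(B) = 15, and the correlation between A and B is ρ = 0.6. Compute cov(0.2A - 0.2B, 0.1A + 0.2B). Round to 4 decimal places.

-7.2000

Var(A) = (6)² = 36;  Var(B) = (15)² = 225
cov(A,B) = ρ·SD(A)·SD(B) = 0.6·6·15 = 54
cov(0.2A - 0.2B, 0.1A + 0.2B) = (0.2)(0.1)Var(A) + (-0.2)(0.2)Var(B) + [(0.2)(0.2) + (-0.2)(0.1)]cov(A,B)
= 0.02·36 + -0.04·225 + 0.02·54 = -7.2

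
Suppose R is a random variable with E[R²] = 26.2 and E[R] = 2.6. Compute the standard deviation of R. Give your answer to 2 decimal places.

4.41

Var(R) = 26.2 − (2.6)² = 19.44
SD(R) = √19.44 ≈ 4.41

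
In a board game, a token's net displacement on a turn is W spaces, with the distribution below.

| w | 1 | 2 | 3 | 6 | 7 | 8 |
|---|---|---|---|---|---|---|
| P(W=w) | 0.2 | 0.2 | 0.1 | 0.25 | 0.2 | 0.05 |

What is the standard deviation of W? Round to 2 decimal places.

E[W] = (1)(0.2) + (2)(0.2) + (3)(0.1) + (6)(0.25) + (7)(0.2) + (8)(0.05) = 4.2
E[W²] = (1)²(0.2) + (2)²(0.2) + (3)²(0.1) + (6)²(0.25) + (7)²(0.2) + (8)²(0.05) = 23.9
var(W) = E[W²] − (E[W])² = 23.9 − (4.2)² = 6.26
SD(W) = √6.26 ≈ 2.50

2.50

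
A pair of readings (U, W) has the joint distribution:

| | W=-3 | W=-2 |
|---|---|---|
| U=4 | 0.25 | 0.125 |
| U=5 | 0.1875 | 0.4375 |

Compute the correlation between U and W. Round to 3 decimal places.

E[U] = 4.625,  E[W] = -2.4375
E[UW] = -11.1875
Cov(U,W) = E[UW] − E[U]E[W] = -11.1875 − (4.625)(-2.4375) = 0.0859375
Var(U) = 0.234375,  Var(W) = 0.24609375
ρ = 0.0859375 / √(0.234375·0.24609375) ≈ 0.358

0.358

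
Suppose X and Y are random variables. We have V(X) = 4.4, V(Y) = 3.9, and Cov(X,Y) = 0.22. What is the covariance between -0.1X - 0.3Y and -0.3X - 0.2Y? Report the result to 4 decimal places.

Cov(-0.1X - 0.3Y, -0.3X - 0.2Y) = (-0.1)(-0.3)V(X) + (-0.3)(-0.2)V(Y) + [(-0.1)(-0.2) + (-0.3)(-0.3)]Cov(X,Y)
= 0.03·4.4 + 0.06·3.9 + 0.11·0.22 = 0.3902

0.3902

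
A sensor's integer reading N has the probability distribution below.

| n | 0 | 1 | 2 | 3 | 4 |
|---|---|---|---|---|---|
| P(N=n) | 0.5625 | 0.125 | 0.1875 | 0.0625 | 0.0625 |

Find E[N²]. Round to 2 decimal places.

E[N²] = (0)²(0.5625) + (1)²(0.125) + (2)²(0.1875) + (3)²(0.0625) + (4)²(0.0625) = 2.4375

2.44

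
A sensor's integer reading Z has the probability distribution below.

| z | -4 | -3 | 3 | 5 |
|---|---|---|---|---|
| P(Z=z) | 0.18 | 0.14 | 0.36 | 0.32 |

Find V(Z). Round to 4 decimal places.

13.0084

E[Z] = (-4)(0.18) + (-3)(0.14) + (3)(0.36) + (5)(0.32) = 1.54
E[Z²] = (-4)²(0.18) + (-3)²(0.14) + (3)²(0.36) + (5)²(0.32) = 15.38
V(Z) = E[Z²] − (E[Z])² = 15.38 − (1.54)² = 13.0084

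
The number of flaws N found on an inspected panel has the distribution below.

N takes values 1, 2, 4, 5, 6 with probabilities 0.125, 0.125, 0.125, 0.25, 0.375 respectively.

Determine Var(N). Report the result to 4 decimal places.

3.2344

E[N] = (1)(0.125) + (2)(0.125) + (4)(0.125) + (5)(0.25) + (6)(0.375) = 4.375
E[N²] = (1)²(0.125) + (2)²(0.125) + (4)²(0.125) + (5)²(0.25) + (6)²(0.375) = 22.375
Var(N) = E[N²] − (E[N])² = 22.375 − (4.375)² = 3.234375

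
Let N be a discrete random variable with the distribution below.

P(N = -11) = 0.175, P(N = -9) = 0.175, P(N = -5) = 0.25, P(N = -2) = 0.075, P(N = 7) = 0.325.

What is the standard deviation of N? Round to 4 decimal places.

E[N] = (-11)(0.175) + (-9)(0.175) + (-5)(0.25) + (-2)(0.075) + (7)(0.325) = -2.625
E[N²] = (-11)²(0.175) + (-9)²(0.175) + (-5)²(0.25) + (-2)²(0.075) + (7)²(0.325) = 57.825
Var(N) = E[N²] − (E[N])² = 57.825 − (-2.625)² = 50.934375
SD(N) = √50.934375 ≈ 7.1368

7.1368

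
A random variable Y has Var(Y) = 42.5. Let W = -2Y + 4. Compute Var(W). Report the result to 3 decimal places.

Var(-2Y + 4) = (-2)²·Var(Y) = 4·42.5 = 170

170.000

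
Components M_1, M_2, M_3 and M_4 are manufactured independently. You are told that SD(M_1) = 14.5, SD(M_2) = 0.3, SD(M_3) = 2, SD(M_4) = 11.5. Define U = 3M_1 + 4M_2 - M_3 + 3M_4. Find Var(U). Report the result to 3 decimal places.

Var(M_1) = 210.25, Var(M_2) = 0.09, Var(M_3) = 4, Var(M_4) = 132.25
By independence, Var(U) = (3)²Var(M_1) + (4)²Var(M_2) + (-1)²Var(M_3) + (3)²Var(M_4)
= (3)²·210.25 + (4)²·0.09 + (-1)²·4 + (3)²·132.25 = 3087.94

3087.940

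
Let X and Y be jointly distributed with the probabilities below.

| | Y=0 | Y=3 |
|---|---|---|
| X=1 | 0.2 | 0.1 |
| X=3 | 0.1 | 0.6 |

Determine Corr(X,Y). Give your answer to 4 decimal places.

E[X] = 2.4,  E[Y] = 2.1
E[XY] = 5.7
cov(X,Y) = E[XY] − E[X]E[Y] = 5.7 − (2.4)(2.1) = 0.66
var(X) = 0.84,  var(Y) = 1.89
ρ = 0.66 / √(0.84·1.89) ≈ 0.5238

0.5238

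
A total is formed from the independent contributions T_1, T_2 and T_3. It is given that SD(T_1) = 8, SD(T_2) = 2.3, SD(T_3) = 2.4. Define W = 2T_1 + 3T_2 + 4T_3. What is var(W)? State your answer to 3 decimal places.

395.770

var(T_1) = 64, var(T_2) = 5.29, var(T_3) = 5.76
By independence, var(W) = (2)²var(T_1) + (3)²var(T_2) + (4)²var(T_3)
= (2)²·64 + (3)²·5.29 + (4)²·5.76 = 395.77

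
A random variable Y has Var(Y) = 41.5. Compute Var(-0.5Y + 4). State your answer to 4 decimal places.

Var(-0.5Y + 4) = (-0.5)²·Var(Y) = 0.25·41.5 = 10.375

10.3750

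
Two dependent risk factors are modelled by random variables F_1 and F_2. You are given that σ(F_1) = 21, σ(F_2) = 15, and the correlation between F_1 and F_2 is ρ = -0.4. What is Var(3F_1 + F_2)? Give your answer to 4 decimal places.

3438.0000

Var(F_1) = (21)² = 441;  Var(F_2) = (15)² = 225
Cov(F_1,F_2) = ρ·σ(F_1)·σ(F_2) = -0.4·21·15 = -126
Var(3F_1 + F_2) = (3)²·Var(F_1) + (1)²·Var(F_2) + 2·(3)·(1)·Cov(F_1,F_2)
= 9·441 + 1·225 + 6·-126 = 3438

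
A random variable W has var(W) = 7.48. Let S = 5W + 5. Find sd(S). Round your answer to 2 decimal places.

13.67

var(5W + 5) = (5)²·7.48 = 187
sd(S) = √187 ≈ 13.67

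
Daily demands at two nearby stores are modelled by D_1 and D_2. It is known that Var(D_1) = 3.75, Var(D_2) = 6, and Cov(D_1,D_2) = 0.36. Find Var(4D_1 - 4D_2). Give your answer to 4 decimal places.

144.4800

Var(4D_1 - 4D_2) = (4)²·Var(D_1) + (-4)²·Var(D_2) + 2·(4)·(-4)·Cov(D_1,D_2)
= 16·3.75 + 16·6 + -32·0.36 = 144.48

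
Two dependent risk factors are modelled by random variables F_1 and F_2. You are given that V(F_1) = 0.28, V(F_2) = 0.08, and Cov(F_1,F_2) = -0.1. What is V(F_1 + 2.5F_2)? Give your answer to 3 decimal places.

V(F_1 + 2.5F_2) = (1)²·V(F_1) + (2.5)²·V(F_2) + 2·(1)·(2.5)·Cov(F_1,F_2)
= 1·0.28 + 6.25·0.08 + 5·-0.1 = 0.28

0.280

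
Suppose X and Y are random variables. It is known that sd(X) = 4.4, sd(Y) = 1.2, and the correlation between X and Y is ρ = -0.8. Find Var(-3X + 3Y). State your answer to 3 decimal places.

263.232

Var(X) = (4.4)² = 19.36;  Var(Y) = (1.2)² = 1.44
Cov(X,Y) = ρ·sd(X)·sd(Y) = -0.8·4.4·1.2 = -4.224
Var(-3X + 3Y) = (-3)²·Var(X) + (3)²·Var(Y) + 2·(-3)·(3)·Cov(X,Y)
= 9·19.36 + 9·1.44 + -18·-4.224 = 263.232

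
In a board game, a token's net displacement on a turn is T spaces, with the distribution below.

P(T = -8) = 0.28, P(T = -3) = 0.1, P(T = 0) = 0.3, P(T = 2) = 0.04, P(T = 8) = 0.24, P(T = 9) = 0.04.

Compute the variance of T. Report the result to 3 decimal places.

E[T] = (-8)(0.28) + (-3)(0.1) + (0)(0.3) + (2)(0.04) + (8)(0.24) + (9)(0.04) = -0.18
E[T²] = (-8)²(0.28) + (-3)²(0.1) + (0)²(0.3) + (2)²(0.04) + (8)²(0.24) + (9)²(0.04) = 37.58
Var(T) = E[T²] − (E[T])² = 37.58 − (-0.18)² = 37.5476

37.548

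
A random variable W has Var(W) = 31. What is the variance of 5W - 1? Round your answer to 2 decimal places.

Var(5W - 1) = (5)²·Var(W) = 25·31 = 775

775.00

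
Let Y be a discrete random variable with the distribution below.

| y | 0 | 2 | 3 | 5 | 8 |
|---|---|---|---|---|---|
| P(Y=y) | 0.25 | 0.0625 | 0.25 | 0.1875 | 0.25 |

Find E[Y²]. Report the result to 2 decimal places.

E[Y²] = (0)²(0.25) + (2)²(0.0625) + (3)²(0.25) + (5)²(0.1875) + (8)²(0.25) = 23.1875

23.19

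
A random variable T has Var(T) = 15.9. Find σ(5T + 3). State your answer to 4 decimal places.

Var(5T + 3) = (5)²·15.9 = 397.5
σ(5T + 3) = √397.5 ≈ 19.9374

19.9374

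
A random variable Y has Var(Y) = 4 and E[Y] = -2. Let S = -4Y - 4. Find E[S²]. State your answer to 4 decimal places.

80.0000

E[-4Y - 4] = -4·-2 − 4 = 4
Var(-4Y - 4) = (-4)²·4 = 64
E[S²] = Var(S) + (E[S])² = 64 + (4)² = 80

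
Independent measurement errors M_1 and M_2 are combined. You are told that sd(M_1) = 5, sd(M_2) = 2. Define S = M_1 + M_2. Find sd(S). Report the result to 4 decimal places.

Var(M_1) = 25, Var(M_2) = 4
By independence, Var(S) = (1)²Var(M_1) + (1)²Var(M_2)
= (1)²·25 + (1)²·4 = 29
sd(S) = √29 ≈ 5.3852

5.3852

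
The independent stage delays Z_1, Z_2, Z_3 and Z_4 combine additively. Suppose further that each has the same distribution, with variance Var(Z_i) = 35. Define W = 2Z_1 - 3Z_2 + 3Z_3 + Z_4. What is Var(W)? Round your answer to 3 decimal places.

805.000

By independence, Var(W) = (2)²Var(Z_1) + (-3)²Var(Z_2) + (3)²Var(Z_3) + (1)²Var(Z_4)
= (2)²·35 + (-3)²·35 + (3)²·35 + (1)²·35 = 805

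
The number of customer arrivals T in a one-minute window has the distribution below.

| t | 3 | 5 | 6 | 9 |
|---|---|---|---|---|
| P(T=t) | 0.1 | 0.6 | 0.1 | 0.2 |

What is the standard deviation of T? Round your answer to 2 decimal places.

E[T] = (3)(0.1) + (5)(0.6) + (6)(0.1) + (9)(0.2) = 5.7
E[T²] = (3)²(0.1) + (5)²(0.6) + (6)²(0.1) + (9)²(0.2) = 35.7
V(T) = E[T²] − (E[T])² = 35.7 − (5.7)² = 3.21
SD(T) = √3.21 ≈ 1.79

1.79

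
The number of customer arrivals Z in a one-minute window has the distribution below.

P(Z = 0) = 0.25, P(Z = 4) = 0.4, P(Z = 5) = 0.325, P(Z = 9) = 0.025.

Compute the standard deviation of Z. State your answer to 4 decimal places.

2.1558

E[Z] = (0)(0.25) + (4)(0.4) + (5)(0.325) + (9)(0.025) = 3.45
E[Z²] = (0)²(0.25) + (4)²(0.4) + (5)²(0.325) + (9)²(0.025) = 16.55
Var(Z) = E[Z²] − (E[Z])² = 16.55 − (3.45)² = 4.6475
sd(Z) = √4.6475 ≈ 2.1558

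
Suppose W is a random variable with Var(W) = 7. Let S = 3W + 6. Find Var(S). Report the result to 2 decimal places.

63.00

Var(3W + 6) = (3)²·Var(W) = 9·7 = 63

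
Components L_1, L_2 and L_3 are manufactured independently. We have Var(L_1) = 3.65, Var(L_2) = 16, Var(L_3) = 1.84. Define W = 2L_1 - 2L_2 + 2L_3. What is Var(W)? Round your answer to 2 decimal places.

By independence, Var(W) = (2)²Var(L_1) + (-2)²Var(L_2) + (2)²Var(L_3)
= (2)²·3.65 + (-2)²·16 + (2)²·1.84 = 85.96

85.96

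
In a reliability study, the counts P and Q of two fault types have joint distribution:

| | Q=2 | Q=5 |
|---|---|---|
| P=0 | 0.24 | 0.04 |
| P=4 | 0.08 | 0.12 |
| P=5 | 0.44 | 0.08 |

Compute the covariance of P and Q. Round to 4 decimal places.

0.1920

E[P] = 3.4,  E[Q] = 2.72
E[PQ] = 9.44
cov(P,Q) = E[PQ] − E[P]E[Q] = 9.44 − (3.4)(2.72) = 0.192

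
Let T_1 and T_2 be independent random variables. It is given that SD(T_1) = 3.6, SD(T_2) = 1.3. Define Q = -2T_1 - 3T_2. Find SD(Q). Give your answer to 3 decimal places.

8.188

var(T_1) = 12.96, var(T_2) = 1.69
By independence, var(Q) = (-2)²var(T_1) + (-3)²var(T_2)
= (-2)²·12.96 + (-3)²·1.69 = 67.05
SD(Q) = √67.05 ≈ 8.188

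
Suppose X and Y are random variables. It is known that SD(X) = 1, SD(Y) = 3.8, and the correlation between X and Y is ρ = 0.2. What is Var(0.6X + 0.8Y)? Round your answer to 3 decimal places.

Var(X) = (1)² = 1;  Var(Y) = (3.8)² = 14.44
Cov(X,Y) = ρ·SD(X)·SD(Y) = 0.2·1·3.8 = 0.76
Var(0.6X + 0.8Y) = (0.6)²·Var(X) + (0.8)²·Var(Y) + 2·(0.6)·(0.8)·Cov(X,Y)
= 0.36·1 + 0.64·14.44 + 0.96·0.76 = 10.3312

10.331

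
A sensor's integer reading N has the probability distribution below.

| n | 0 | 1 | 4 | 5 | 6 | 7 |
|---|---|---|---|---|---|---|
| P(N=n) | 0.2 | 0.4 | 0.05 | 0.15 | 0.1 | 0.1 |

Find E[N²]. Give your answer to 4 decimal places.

13.4500

E[N²] = (0)²(0.2) + (1)²(0.4) + (4)²(0.05) + (5)²(0.15) + (6)²(0.1) + (7)²(0.1) = 13.45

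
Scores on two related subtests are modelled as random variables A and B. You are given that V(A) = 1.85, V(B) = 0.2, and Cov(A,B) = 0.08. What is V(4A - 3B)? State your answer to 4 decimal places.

V(4A - 3B) = (4)²·V(A) + (-3)²·V(B) + 2·(4)·(-3)·Cov(A,B)
= 16·1.85 + 9·0.2 + -24·0.08 = 29.48

29.4800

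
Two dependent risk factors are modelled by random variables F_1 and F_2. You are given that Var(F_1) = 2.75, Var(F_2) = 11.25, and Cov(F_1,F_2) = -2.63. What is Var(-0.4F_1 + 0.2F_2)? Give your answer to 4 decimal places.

1.3108

Var(-0.4F_1 + 0.2F_2) = (-0.4)²·Var(F_1) + (0.2)²·Var(F_2) + 2·(-0.4)·(0.2)·Cov(F_1,F_2)
= 0.16·2.75 + 0.04·11.25 + -0.16·-2.63 = 1.3108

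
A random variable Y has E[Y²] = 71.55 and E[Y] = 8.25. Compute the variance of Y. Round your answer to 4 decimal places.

3.4875

var(Y) = 71.55 − (8.25)² = 3.4875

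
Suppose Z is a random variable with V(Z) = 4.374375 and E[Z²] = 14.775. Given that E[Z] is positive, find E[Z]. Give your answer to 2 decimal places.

(E[Z])² = E[Z²] − V(Z) = 14.775 − 4.374375 = 10.400625
E[Z] = √10.400625 = 3.225

3.23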